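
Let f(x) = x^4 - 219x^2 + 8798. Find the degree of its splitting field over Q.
[K : Q] = 4

Solving the quadratic in x^2: x^2 = (219 ± √(219^2 - 4·8798))/2 = (219 ± √12769)/2 = (219 ± 113)/2, giving x^2 = 166 or x^2 = 53. So f(x) = (x^2 - 166)(x^2 - 53) and the roots of f are ±√166, ±√53. Hence the splitting field is K = Q(√166, √53). Since 166 and 53 are distinct squarefree integers > 1, their product 8798 is not a perfect square, so √53 ∉ Q(√166). By the tower law [K:Q] = [Q(√166,√53):Q(√166)] · [Q(√166):Q] = 2 · 2 = 4.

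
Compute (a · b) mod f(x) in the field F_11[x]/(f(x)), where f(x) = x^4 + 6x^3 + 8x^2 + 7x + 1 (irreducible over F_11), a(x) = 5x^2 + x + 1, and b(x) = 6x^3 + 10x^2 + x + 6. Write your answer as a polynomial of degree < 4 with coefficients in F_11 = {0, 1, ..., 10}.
a · b ≡ 8x^3 + 9x^2 + 9x + 9 (mod f(x))

Multiply in F_11[x]: a(x)·b(x) = (5x^2 + x + 1)·(6x^3 + 10x^2 + x + 6) = 8x^5 + x^4 + 10x^3 + 8x^2 + 7x + 6. This has degree ≥ 4, so divide by f(x) over F_11: 8x^5 + x^4 + 10x^3 + 8x^2 + 7x + 6 = (8x + 8)·(x^4 + 6x^3 + 8x^2 + 7x + 1) + (8x^3 + 9x^2 + 9x + 9). Hence a·b ≡ 8x^3 + 9x^2 + 9x + 9 (mod f). (F_11[x]/(f) is a field with 11^4 = 14641 elements since f is irreducible of degree 4.)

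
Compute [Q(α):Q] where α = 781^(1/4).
[Q(α):Q] = 4

α is a root of x^4 - 781. By Eisenstein's criterion at the prime p = 11 (which divides the constant term 781 but p^2 = 121 does not, since 781 is squarefree), x^4 - 781 is irreducible over Q. Hence [Q(α):Q] = 4.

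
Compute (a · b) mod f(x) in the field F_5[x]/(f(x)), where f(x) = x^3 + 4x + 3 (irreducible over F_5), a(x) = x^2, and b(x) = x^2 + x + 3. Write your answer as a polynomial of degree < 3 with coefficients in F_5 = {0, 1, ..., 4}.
a · b ≡ 4x^2 + 3x + 2 (mod f(x))

Multiply in F_5[x]: a(x)·b(x) = (x^2)·(x^2 + x + 3) = x^4 + x^3 + 3x^2. This has degree ≥ 3, so divide by f(x) over F_5: x^4 + x^3 + 3x^2 = (x + 1)·(x^3 + 4x + 3) + (4x^2 + 3x + 2). Hence a·b ≡ 4x^2 + 3x + 2 (mod f). (F_5[x]/(f) is a field with 5^3 = 125 elements since f is irreducible of degree 3.)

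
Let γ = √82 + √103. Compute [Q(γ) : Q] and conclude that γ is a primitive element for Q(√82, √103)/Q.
[Q(γ) : Q] = 4 (equivalently, Q(γ) = Q(√82, √103))

Obviously Q(γ) ⊆ Q(√82, √103), and [Q(√82, √103):Q] = 4 (since 82, 103 are distinct squarefree integers > 1 with 8446 not a perfect square). To show equality we compute the minimal polynomial of γ. From γ = √82 + √103: γ^2 = 82 + 2√(8446) + 103 = 185 + 2√(8446), so γ^2 - 185 = 2√(8446); squaring, (γ^2 - 185)^2 = 4·8446, i.e. γ^4 - 370γ^2 + 34225 - 33784 = 0, i.e. γ^4 - 370γ^2 + 441 = 0. So γ is a root of x^4 - 370x^2 + 441. This polynomial is irreducible over Q: it has no rational root (each ±√82 ± √103 is irrational), and any factorization into two quadratics over Q would force √(8446) ∈ Q (pairing opposite roots) or √82, √103 ∈ Q (other pairings), all impossible. Hence [Q(γ):Q] = 4 = [Q(√82, √103):Q], so Q(γ) = Q(√82, √103).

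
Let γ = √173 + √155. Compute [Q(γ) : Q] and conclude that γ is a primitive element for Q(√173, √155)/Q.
[Q(γ) : Q] = 4 (equivalently, Q(γ) = Q(√173, √155))

Obviously Q(γ) ⊆ Q(√173, √155), and [Q(√173, √155):Q] = 4 (since 173, 155 are distinct squarefree integers > 1 with 26815 not a perfect square). To show equality we compute the minimal polynomial of γ. From γ = √173 + √155: γ^2 = 173 + 2√(26815) + 155 = 328 + 2√(26815), so γ^2 - 328 = 2√(26815); squaring, (γ^2 - 328)^2 = 4·26815, i.e. γ^4 - 656γ^2 + 107584 - 107260 = 0, i.e. γ^4 - 656γ^2 + 324 = 0. So γ is a root of x^4 - 656x^2 + 324. This polynomial is irreducible over Q: it has no rational root (each ±√173 ± √155 is irrational), and any factorization into two quadratics over Q would force √(26815) ∈ Q (pairing opposite roots) or √173, √155 ∈ Q (other pairings), all impossible. Hence [Q(γ):Q] = 4 = [Q(√173, √155):Q], so Q(γ) = Q(√173, √155).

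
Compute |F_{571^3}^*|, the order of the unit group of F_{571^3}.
|F_{571^3}^*| = 186169410

F_{571^3} has 571^3 = 186169411 elements; its multiplicative group consists of all nonzero elements, so |F_{571^3}^*| = 186169411 - 1 = 186169410. (It is cyclic since any finite subgroup of the multiplicative group of a field is cyclic.)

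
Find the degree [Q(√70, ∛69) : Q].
[Q(√70, ∛69) : Q] = 6

Let L = Q(√70, ∛69). Since Q(√70) ⊂ L and [Q(√70):Q] = 2, the tower law gives 2 | [L:Q]. Likewise Q(∛69) ⊂ L with [Q(∛69):Q] = 3 (because 69 is not a perfect cube), so 3 | [L:Q]. As gcd(2,3) = 1, [L:Q] is divisible by 6. Conversely L is generated over Q by √70 and ∛69, so [L:Q] ≤ 2·3 = 6. Therefore [Q(√70, ∛69) : Q] = 6.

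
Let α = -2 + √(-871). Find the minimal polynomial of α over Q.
m_α(x) = x^2 + 4x + 875

From α + 2 = √(-871), squaring gives (α + 2)^2 = -871, i.e. α^2 + 4α + 4 = -871, so α^2 + 4α + 875 = 0. The discriminant of x^2 + 4x + 875 is (4)^2 - 4·(875) = 16 - 3500 = -3484, and 4·(-871) is not a perfect square in Q since -871 is squarefree and ≠ 1. Hence x^2 + 4x + 875 is irreducible over Q and is the minimal polynomial of α.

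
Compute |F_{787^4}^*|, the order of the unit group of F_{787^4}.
|F_{787^4}^*| = 383617958160

F_{787^4} has 787^4 = 383617958161 elements; its multiplicative group consists of all nonzero elements, so |F_{787^4}^*| = 383617958161 - 1 = 383617958160. (It is cyclic since any finite subgroup of the multiplicative group of a field is cyclic.)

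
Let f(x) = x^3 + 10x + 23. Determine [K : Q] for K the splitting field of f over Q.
[K : Q] = 6

By the rational root test, any rational root of the monic integer polynomial f(x) = x^3 + 10x + 23 must be an integer dividing the constant term 23, i.e. one of ±{1, 23}. Evaluating: f(1) = 34, f(-1) = 12, f(23) = 12420, f(-23) = -12374; none is 0, so f has no rational root and is therefore irreducible over Q (a cubic with no linear factor over a field is irreducible). For an irreducible cubic, the Galois group is A_3 or S_3 according as the discriminant disc(f) = -4a^3 - 27b^2 = -4·(10)^3 - 27·(23)^2 = -18283 is or is not a square in Q. Here disc(f) = -18283 is not a perfect square in Q, so the Galois group of f over Q is not contained in A_3 and must be all of S_3. The splitting field has degree |S_3| = 6 over Q, so [K : Q] = 6.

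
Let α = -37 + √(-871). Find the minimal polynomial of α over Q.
m_α(x) = x^2 + 74x + 2240

From α + 37 = √(-871), squaring gives (α + 37)^2 = -871, i.e. α^2 + 74α + 1369 = -871, so α^2 + 74α + 2240 = 0. The discriminant of x^2 + 74x + 2240 is (74)^2 - 4·(2240) = 5476 - 8960 = -3484, and 4·(-871) is not a perfect square in Q since -871 is squarefree and ≠ 1. Hence x^2 + 74x + 2240 is irreducible over Q and is the minimal polynomial of α.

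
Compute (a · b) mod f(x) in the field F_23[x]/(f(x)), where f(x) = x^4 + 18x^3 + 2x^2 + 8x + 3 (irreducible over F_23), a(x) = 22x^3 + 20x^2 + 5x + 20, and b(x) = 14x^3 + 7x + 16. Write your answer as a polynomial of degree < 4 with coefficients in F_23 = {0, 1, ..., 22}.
a · b ≡ 5x^3 + 7x + 2 (mod f(x))

Multiply in F_23[x]: a(x)·b(x) = (22x^3 + 20x^2 + 5x + 20)·(14x^3 + 7x + 16) = 9x^6 + 4x^5 + 17x^4 + 13x^3 + 10x^2 + 13x + 21. This has degree ≥ 4, so divide by f(x) over F_23: 9x^6 + 4x^5 + 17x^4 + 13x^3 + 10x^2 + 13x + 21 = (9x^2 + 3x + 14)·(x^4 + 18x^3 + 2x^2 + 8x + 3) + (5x^3 + 7x + 2). Hence a·b ≡ 5x^3 + 7x + 2 (mod f). (F_23[x]/(f) is a field with 23^4 = 279841 elements since f is irreducible of degree 4.)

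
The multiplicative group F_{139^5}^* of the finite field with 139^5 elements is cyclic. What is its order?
|F_{139^5}^*| = 51888844698

F_{139^5} has 139^5 = 51888844699 elements; its multiplicative group consists of all nonzero elements, so |F_{139^5}^*| = 51888844699 - 1 = 51888844698. (It is cyclic since any finite subgroup of the multiplicative group of a field is cyclic.)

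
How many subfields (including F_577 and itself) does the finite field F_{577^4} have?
F_{577^4} has 3 subfields

The subfields of F_{p^n} are exactly the fields F_{p^d} for d | n (each is the fixed field of the unique index-d subgroup of Gal(F_{p^n}/F_p) ≅ Z/nZ). The divisors of n = 4 are {1, 2, 4}, giving 3 subfields: F_{577^1}, F_{577^2}, F_{577^4}.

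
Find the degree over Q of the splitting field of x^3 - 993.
[K : Q] = 6

The roots of x^3 - 993 are ∛993, ω∛993, ω^2∛993 where ω = e^(2πi/3) is a primitive cube root of unity, so K = Q(∛993, ω). Now [Q(∛993):Q] = 3 (since 993 is not a perfect cube, x^3 - 993 is irreducible) and [Q(ω):Q] = 2. Both 2 and 3 divide [K:Q], and [K:Q] ≤ 3·2 = 6, so [K:Q] = 6. (Equivalently: Q(∛993) ⊂ R but ω ∉ R, so [K : Q(∛993)] = 2.)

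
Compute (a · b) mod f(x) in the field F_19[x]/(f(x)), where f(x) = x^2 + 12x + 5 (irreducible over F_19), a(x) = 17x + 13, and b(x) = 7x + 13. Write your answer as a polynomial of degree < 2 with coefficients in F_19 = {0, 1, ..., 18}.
a · b ≡ 5x + 11 (mod f(x))

Multiply in F_19[x]: a(x)·b(x) = (17x + 13)·(7x + 13) = 5x^2 + 8x + 17. This has degree ≥ 2, so divide by f(x) over F_19: 5x^2 + 8x + 17 = (5)·(x^2 + 12x + 5) + (5x + 11). Hence a·b ≡ 5x + 11 (mod f). (F_19[x]/(f) is a field with 19^2 = 361 elements since f is irreducible of degree 2.)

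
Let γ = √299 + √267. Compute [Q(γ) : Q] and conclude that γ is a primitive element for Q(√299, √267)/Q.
[Q(γ) : Q] = 4 (equivalently, Q(γ) = Q(√299, √267))

Obviously Q(γ) ⊆ Q(√299, √267), and [Q(√299, √267):Q] = 4 (since 299, 267 are distinct squarefree integers > 1 with 79833 not a perfect square). To show equality we compute the minimal polynomial of γ. From γ = √299 + √267: γ^2 = 299 + 2√(79833) + 267 = 566 + 2√(79833), so γ^2 - 566 = 2√(79833); squaring, (γ^2 - 566)^2 = 4·79833, i.e. γ^4 - 1132γ^2 + 320356 - 319332 = 0, i.e. γ^4 - 1132γ^2 + 1024 = 0. So γ is a root of x^4 - 1132x^2 + 1024. This polynomial is irreducible over Q: it has no rational root (each ±√299 ± √267 is irrational), and any factorization into two quadratics over Q would force √(79833) ∈ Q (pairing opposite roots) or √299, √267 ∈ Q (other pairings), all impossible. Hence [Q(γ):Q] = 4 = [Q(√299, √267):Q], so Q(γ) = Q(√299, √267).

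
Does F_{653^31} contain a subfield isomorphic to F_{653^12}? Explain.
No: F_{653^12} is not a subfield of F_{653^31}

F_{p^m} embeds in F_{p^n} iff m | n. Here 12 ∤ 31 (since 31 = 2·12 + 7 with remainder 7 ≠ 0), so F_{653^12} is not a subfield of F_{653^31}. Equivalently: if it were, the tower law would give 12 = [F_{653^12}:F_653] dividing [F_{653^31}:F_653] = 31, contradiction.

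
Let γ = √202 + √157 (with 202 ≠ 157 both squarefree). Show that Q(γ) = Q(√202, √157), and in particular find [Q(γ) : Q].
[Q(γ) : Q] = 4 (equivalently, Q(γ) = Q(√202, √157))

Obviously Q(γ) ⊆ Q(√202, √157), and [Q(√202, √157):Q] = 4 (since 202, 157 are distinct squarefree integers > 1 with 31714 not a perfect square). To show equality we compute the minimal polynomial of γ. From γ = √202 + √157: γ^2 = 202 + 2√(31714) + 157 = 359 + 2√(31714), so γ^2 - 359 = 2√(31714); squaring, (γ^2 - 359)^2 = 4·31714, i.e. γ^4 - 718γ^2 + 128881 - 126856 = 0, i.e. γ^4 - 718γ^2 + 2025 = 0. So γ is a root of x^4 - 718x^2 + 2025. This polynomial is irreducible over Q: it has no rational root (each ±√202 ± √157 is irrational), and any factorization into two quadratics over Q would force √(31714) ∈ Q (pairing opposite roots) or √202, √157 ∈ Q (other pairings), all impossible. Hence [Q(γ):Q] = 4 = [Q(√202, √157):Q], so Q(γ) = Q(√202, √157).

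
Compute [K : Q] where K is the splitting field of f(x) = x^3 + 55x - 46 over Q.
[K : Q] = 6

By the rational root test, any rational root of the monic integer polynomial f(x) = x^3 + 55x - 46 must be an integer dividing the constant term -46, i.e. one of ±{1, 2, 23, 46}. Evaluating: f(1) = 10, f(-1) = -102, f(2) = 72, f(-2) = -164, f(23) = 13386, f(-23) = -13478, f(46) = 99820, f(-46) = -99912; none is 0, so f has no rational root and is therefore irreducible over Q (a cubic with no linear factor over a field is irreducible). For an irreducible cubic, the Galois group is A_3 or S_3 according as the discriminant disc(f) = -4a^3 - 27b^2 = -4·(55)^3 - 27·(-46)^2 = -722632 is or is not a square in Q. Here disc(f) = -722632 is not a perfect square in Q, so the Galois group of f over Q is not contained in A_3 and must be all of S_3. The splitting field has degree |S_3| = 6 over Q, so [K : Q] = 6.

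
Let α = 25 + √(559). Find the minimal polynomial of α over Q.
m_α(x) = x^2 - 50x + 66

From α - 25 = √(559), squaring gives (α - 25)^2 = 559, i.e. α^2 - 50α + 625 = 559, so α^2 - 50α + 66 = 0. The discriminant of x^2 - 50x + 66 is (-50)^2 - 4·(66) = 2500 - 264 = 2236, and 4·(559) is not a perfect square in Q since 559 is squarefree and ≠ 1. Hence x^2 - 50x + 66 is irreducible over Q and is the minimal polynomial of α.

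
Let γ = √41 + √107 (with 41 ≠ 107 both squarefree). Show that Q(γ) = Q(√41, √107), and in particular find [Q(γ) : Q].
[Q(γ) : Q] = 4 (equivalently, Q(γ) = Q(√41, √107))

Obviously Q(γ) ⊆ Q(√41, √107), and [Q(√41, √107):Q] = 4 (since 41, 107 are distinct squarefree integers > 1 with 4387 not a perfect square). To show equality we compute the minimal polynomial of γ. From γ = √41 + √107: γ^2 = 41 + 2√(4387) + 107 = 148 + 2√(4387), so γ^2 - 148 = 2√(4387); squaring, (γ^2 - 148)^2 = 4·4387, i.e. γ^4 - 296γ^2 + 21904 - 17548 = 0, i.e. γ^4 - 296γ^2 + 4356 = 0. So γ is a root of x^4 - 296x^2 + 4356. This polynomial is irreducible over Q: it has no rational root (each ±√41 ± √107 is irrational), and any factorization into two quadratics over Q would force √(4387) ∈ Q (pairing opposite roots) or √41, √107 ∈ Q (other pairings), all impossible. Hence [Q(γ):Q] = 4 = [Q(√41, √107):Q], so Q(γ) = Q(√41, √107).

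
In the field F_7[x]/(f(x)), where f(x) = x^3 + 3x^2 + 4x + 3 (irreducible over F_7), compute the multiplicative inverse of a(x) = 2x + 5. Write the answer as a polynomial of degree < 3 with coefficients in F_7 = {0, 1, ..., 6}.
a(x)^(-1) ≡ 6x^2 + 3x + 6 (mod f(x))

Since f is irreducible over F_7, F_7[x]/(f) is a field and a(x) ≠ 0 has an inverse. Apply the extended Euclidean algorithm to f(x) and a(x) in F_7[x]: f(x) = (4x^2 + 2x + 4)·a(x) + (4). The last nonzero remainder is the constant 4 = gcd(f, a) in F_7. Back-substituting through the division chain expresses 4 = s(x)·a(x) + t(x)·f(x) with s(x) ≡ 3x^2 + 5x + 3 (mod f), so (3x^2 + 5x + 3)·a(x) ≡ 4 (mod f). Multiplying by 4^(-1) ≡ 2 in F_7 gives a(x)^(-1) ≡ 2·(3x^2 + 5x + 3) ≡ 6x^2 + 3x + 6 (mod f). Check: (2x + 5)·(6x^2 + 3x + 6) = 5x^3 + x^2 + 6x + 2 ≡ 1 (mod x^3 + 3x^2 + 4x + 3).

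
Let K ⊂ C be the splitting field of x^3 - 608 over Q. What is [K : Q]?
[K : Q] = 6

The roots of x^3 - 608 are ∛608, ω∛608, ω^2∛608 where ω = e^(2πi/3) is a primitive cube root of unity, so K = Q(∛608, ω). Now [Q(∛608):Q] = 3 (since 608 is not a perfect cube, x^3 - 608 is irreducible) and [Q(ω):Q] = 2. Both 2 and 3 divide [K:Q], and [K:Q] ≤ 3·2 = 6, so [K:Q] = 6. (Equivalently: Q(∛608) ⊂ R but ω ∉ R, so [K : Q(∛608)] = 2.)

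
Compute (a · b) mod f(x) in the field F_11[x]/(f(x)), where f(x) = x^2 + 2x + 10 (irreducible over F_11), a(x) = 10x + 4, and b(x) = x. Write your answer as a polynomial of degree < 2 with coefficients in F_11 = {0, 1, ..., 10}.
a · b ≡ 6x + 10 (mod f(x))

Multiply in F_11[x]: a(x)·b(x) = (10x + 4)·(x) = 10x^2 + 4x. This has degree ≥ 2, so divide by f(x) over F_11: 10x^2 + 4x = (10)·(x^2 + 2x + 10) + (6x + 10). Hence a·b ≡ 6x + 10 (mod f). (F_11[x]/(f) is a field with 11^2 = 121 elements since f is irreducible of degree 2.)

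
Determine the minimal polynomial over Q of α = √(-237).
m_α(x) = x^2 + 237

α satisfies α^2 + 237 = 0, so x^2 + 237 annihilates α. Since d = -237 is squarefree and ≠ 1, it is not a perfect square in Q, so x^2 + 237 has no rational root and is therefore irreducible over Q (a degree-2 polynomial over a field is irreducible iff it has no root). Hence m_α(x) = x^2 + 237.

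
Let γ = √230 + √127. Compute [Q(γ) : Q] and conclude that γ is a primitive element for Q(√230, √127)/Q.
[Q(γ) : Q] = 4 (equivalently, Q(γ) = Q(√230, √127))

Obviously Q(γ) ⊆ Q(√230, √127), and [Q(√230, √127):Q] = 4 (since 230, 127 are distinct squarefree integers > 1 with 29210 not a perfect square). To show equality we compute the minimal polynomial of γ. From γ = √230 + √127: γ^2 = 230 + 2√(29210) + 127 = 357 + 2√(29210), so γ^2 - 357 = 2√(29210); squaring, (γ^2 - 357)^2 = 4·29210, i.e. γ^4 - 714γ^2 + 127449 - 116840 = 0, i.e. γ^4 - 714γ^2 + 10609 = 0. So γ is a root of x^4 - 714x^2 + 10609. This polynomial is irreducible over Q: it has no rational root (each ±√230 ± √127 is irrational), and any factorization into two quadratics over Q would force √(29210) ∈ Q (pairing opposite roots) or √230, √127 ∈ Q (other pairings), all impossible. Hence [Q(γ):Q] = 4 = [Q(√230, √127):Q], so Q(γ) = Q(√230, √127).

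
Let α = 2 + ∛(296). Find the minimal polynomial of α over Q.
m_α(x) = x^3 - 6x^2 + 12x - 304

Set β = α - 2 = ∛(296), so β^3 = 296. Then (α - 2)^3 - 296 = 0, i.e. α is a root of g(x) = (x - 2)^3 - 296 = x^3 - 6x^2 + 12x - 304. Since g(x) = h(x - 2) where h(x) = x^3 - 296, and h is irreducible over Q (because 296 is not a perfect cube, so h has no rational root, and a monic cubic with no rational root is irreducible), g is also irreducible (irreducibility is preserved under the substitution x → x - 2). Hence m_α(x) = x^3 - 6x^2 + 12x - 304.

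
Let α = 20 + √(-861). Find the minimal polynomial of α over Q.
m_α(x) = x^2 - 40x + 1261

From α - 20 = √(-861), squaring gives (α - 20)^2 = -861, i.e. α^2 - 40α + 400 = -861, so α^2 - 40α + 1261 = 0. The discriminant of x^2 - 40x + 1261 is (-40)^2 - 4·(1261) = 1600 - 5044 = -3444, and 4·(-861) is not a perfect square in Q since -861 is squarefree and ≠ 1. Hence x^2 - 40x + 1261 is irreducible over Q and is the minimal polynomial of α.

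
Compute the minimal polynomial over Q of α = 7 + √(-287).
m_α(x) = x^2 - 14x + 336

From α - 7 = √(-287), squaring gives (α - 7)^2 = -287, i.e. α^2 - 14α + 49 = -287, so α^2 - 14α + 336 = 0. The discriminant of x^2 - 14x + 336 is (-14)^2 - 4·(336) = 196 - 1344 = -1148, and 4·(-287) is not a perfect square in Q since -287 is squarefree and ≠ 1. Hence x^2 - 14x + 336 is irreducible over Q and is the minimal polynomial of α.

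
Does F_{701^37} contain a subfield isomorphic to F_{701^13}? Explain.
No: F_{701^13} is not a subfield of F_{701^37}

F_{p^m} embeds in F_{p^n} iff m | n. Here 13 ∤ 37 (since 37 = 2·13 + 11 with remainder 11 ≠ 0), so F_{701^13} is not a subfield of F_{701^37}. Equivalently: if it were, the tower law would give 13 = [F_{701^13}:F_701] dividing [F_{701^37}:F_701] = 37, contradiction.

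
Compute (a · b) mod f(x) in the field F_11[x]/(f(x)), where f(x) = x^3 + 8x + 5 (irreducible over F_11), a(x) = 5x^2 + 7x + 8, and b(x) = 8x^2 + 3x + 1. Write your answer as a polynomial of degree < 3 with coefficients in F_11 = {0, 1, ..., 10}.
a · b ≡ x^2 + 5 (mod f(x))

Multiply in F_11[x]: a(x)·b(x) = (5x^2 + 7x + 8)·(8x^2 + 3x + 1) = 7x^4 + 5x^3 + 2x^2 + 9x + 8. This has degree ≥ 3, so divide by f(x) over F_11: 7x^4 + 5x^3 + 2x^2 + 9x + 8 = (7x + 5)·(x^3 + 8x + 5) + (x^2 + 5). Hence a·b ≡ x^2 + 5 (mod f). (F_11[x]/(f) is a field with 11^3 = 1331 elements since f is irreducible of degree 3.)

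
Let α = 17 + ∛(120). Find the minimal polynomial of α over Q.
m_α(x) = x^3 - 51x^2 + 867x - 5033

Set β = α - 17 = ∛(120), so β^3 = 120. Then (α - 17)^3 - 120 = 0, i.e. α is a root of g(x) = (x - 17)^3 - 120 = x^3 - 51x^2 + 867x - 5033. Since g(x) = h(x - 17) where h(x) = x^3 - 120, and h is irreducible over Q (because 120 is not a perfect cube, so h has no rational root, and a monic cubic with no rational root is irreducible), g is also irreducible (irreducibility is preserved under the substitution x → x - 17). Hence m_α(x) = x^3 - 51x^2 + 867x - 5033.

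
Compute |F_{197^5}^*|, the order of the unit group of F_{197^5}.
|F_{197^5}^*| = 296709280756

F_{197^5} has 197^5 = 296709280757 elements; its multiplicative group consists of all nonzero elements, so |F_{197^5}^*| = 296709280757 - 1 = 296709280756. (It is cyclic since any finite subgroup of the multiplicative group of a field is cyclic.)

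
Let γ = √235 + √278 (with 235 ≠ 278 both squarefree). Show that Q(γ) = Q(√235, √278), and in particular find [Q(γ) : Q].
[Q(γ) : Q] = 4 (equivalently, Q(γ) = Q(√235, √278))

Obviously Q(γ) ⊆ Q(√235, √278), and [Q(√235, √278):Q] = 4 (since 235, 278 are distinct squarefree integers > 1 with 65330 not a perfect square). To show equality we compute the minimal polynomial of γ. From γ = √235 + √278: γ^2 = 235 + 2√(65330) + 278 = 513 + 2√(65330), so γ^2 - 513 = 2√(65330); squaring, (γ^2 - 513)^2 = 4·65330, i.e. γ^4 - 1026γ^2 + 263169 - 261320 = 0, i.e. γ^4 - 1026γ^2 + 1849 = 0. So γ is a root of x^4 - 1026x^2 + 1849. This polynomial is irreducible over Q: it has no rational root (each ±√235 ± √278 is irrational), and any factorization into two quadratics over Q would force √(65330) ∈ Q (pairing opposite roots) or √235, √278 ∈ Q (other pairings), all impossible. Hence [Q(γ):Q] = 4 = [Q(√235, √278):Q], so Q(γ) = Q(√235, √278).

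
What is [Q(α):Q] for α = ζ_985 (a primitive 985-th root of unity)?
[Q(α):Q] = 784

The minimal polynomial of ζ_985 over Q is the 985-th cyclotomic polynomial Φ_985(x), which is irreducible over Q and has degree φ(985) = 784. Hence [Q(α):Q] = φ(985) = 784.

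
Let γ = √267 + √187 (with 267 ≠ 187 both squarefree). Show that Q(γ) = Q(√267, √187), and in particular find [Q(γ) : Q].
[Q(γ) : Q] = 4 (equivalently, Q(γ) = Q(√267, √187))

Obviously Q(γ) ⊆ Q(√267, √187), and [Q(√267, √187):Q] = 4 (since 267, 187 are distinct squarefree integers > 1 with 49929 not a perfect square). To show equality we compute the minimal polynomial of γ. From γ = √267 + √187: γ^2 = 267 + 2√(49929) + 187 = 454 + 2√(49929), so γ^2 - 454 = 2√(49929); squaring, (γ^2 - 454)^2 = 4·49929, i.e. γ^4 - 908γ^2 + 206116 - 199716 = 0, i.e. γ^4 - 908γ^2 + 6400 = 0. So γ is a root of x^4 - 908x^2 + 6400. This polynomial is irreducible over Q: it has no rational root (each ±√267 ± √187 is irrational), and any factorization into two quadratics over Q would force √(49929) ∈ Q (pairing opposite roots) or √267, √187 ∈ Q (other pairings), all impossible. Hence [Q(γ):Q] = 4 = [Q(√267, √187):Q], so Q(γ) = Q(√267, √187).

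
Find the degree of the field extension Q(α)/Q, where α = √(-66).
[Q(α):Q] = 2

[Q(α):Q] equals the degree of the minimal polynomial of α. Here α^2 = -66 and x^2 + 66 is irreducible (d = -66 is squarefree, ≠ 1, hence not a square), so deg(m_α) = 2. Thus [Q(α):Q] = 2.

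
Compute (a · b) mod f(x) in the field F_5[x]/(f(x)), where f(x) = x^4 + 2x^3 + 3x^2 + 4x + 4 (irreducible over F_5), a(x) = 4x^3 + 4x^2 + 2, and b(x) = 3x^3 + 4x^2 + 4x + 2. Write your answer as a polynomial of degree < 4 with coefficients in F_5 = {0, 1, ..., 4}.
a · b ≡ 4x^3 + 3x^2 + 2 (mod f(x))

Multiply in F_5[x]: a(x)·b(x) = (4x^3 + 4x^2 + 2)·(3x^3 + 4x^2 + 4x + 2) = 2x^6 + 3x^5 + 2x^4 + x^2 + 3x + 4. This has degree ≥ 4, so divide by f(x) over F_5: 2x^6 + 3x^5 + 2x^4 + x^2 + 3x + 4 = (2x^2 + 4x + 3)·(x^4 + 2x^3 + 3x^2 + 4x + 4) + (4x^3 + 3x^2 + 2). Hence a·b ≡ 4x^3 + 3x^2 + 2 (mod f). (F_5[x]/(f) is a field with 5^4 = 625 elements since f is irreducible of degree 4.)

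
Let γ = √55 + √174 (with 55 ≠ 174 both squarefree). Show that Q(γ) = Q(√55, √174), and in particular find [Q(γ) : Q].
[Q(γ) : Q] = 4 (equivalently, Q(γ) = Q(√55, √174))

Obviously Q(γ) ⊆ Q(√55, √174), and [Q(√55, √174):Q] = 4 (since 55, 174 are distinct squarefree integers > 1 with 9570 not a perfect square). To show equality we compute the minimal polynomial of γ. From γ = √55 + √174: γ^2 = 55 + 2√(9570) + 174 = 229 + 2√(9570), so γ^2 - 229 = 2√(9570); squaring, (γ^2 - 229)^2 = 4·9570, i.e. γ^4 - 458γ^2 + 52441 - 38280 = 0, i.e. γ^4 - 458γ^2 + 14161 = 0. So γ is a root of x^4 - 458x^2 + 14161. This polynomial is irreducible over Q: it has no rational root (each ±√55 ± √174 is irrational), and any factorization into two quadratics over Q would force √(9570) ∈ Q (pairing opposite roots) or √55, √174 ∈ Q (other pairings), all impossible. Hence [Q(γ):Q] = 4 = [Q(√55, √174):Q], so Q(γ) = Q(√55, √174).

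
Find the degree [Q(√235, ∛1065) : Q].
[Q(√235, ∛1065) : Q] = 6

Let L = Q(√235, ∛1065). Since Q(√235) ⊂ L and [Q(√235):Q] = 2, the tower law gives 2 | [L:Q]. Likewise Q(∛1065) ⊂ L with [Q(∛1065):Q] = 3 (because 1065 is not a perfect cube), so 3 | [L:Q]. As gcd(2,3) = 1, [L:Q] is divisible by 6. Conversely L is generated over Q by √235 and ∛1065, so [L:Q] ≤ 2·3 = 6. Therefore [Q(√235, ∛1065) : Q] = 6.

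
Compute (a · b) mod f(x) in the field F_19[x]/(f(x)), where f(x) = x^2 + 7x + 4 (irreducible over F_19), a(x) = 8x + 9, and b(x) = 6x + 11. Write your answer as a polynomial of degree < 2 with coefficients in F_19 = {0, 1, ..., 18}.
a · b ≡ 15x + 2 (mod f(x))

Multiply in F_19[x]: a(x)·b(x) = (8x + 9)·(6x + 11) = 10x^2 + 9x + 4. This has degree ≥ 2, so divide by f(x) over F_19: 10x^2 + 9x + 4 = (10)·(x^2 + 7x + 4) + (15x + 2). Hence a·b ≡ 15x + 2 (mod f). (F_19[x]/(f) is a field with 19^2 = 361 elements since f is irreducible of degree 2.)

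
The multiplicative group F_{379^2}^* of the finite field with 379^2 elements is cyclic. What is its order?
|F_{379^2}^*| = 143640

F_{379^2} has 379^2 = 143641 elements; its multiplicative group consists of all nonzero elements, so |F_{379^2}^*| = 143641 - 1 = 143640. (It is cyclic since any finite subgroup of the multiplicative group of a field is cyclic.)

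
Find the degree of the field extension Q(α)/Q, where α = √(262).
[Q(α):Q] = 2

[Q(α):Q] equals the degree of the minimal polynomial of α. Here α^2 = 262 and x^2 - 262 is irreducible (d = 262 is squarefree, ≠ 1, hence not a square), so deg(m_α) = 2. Thus [Q(α):Q] = 2.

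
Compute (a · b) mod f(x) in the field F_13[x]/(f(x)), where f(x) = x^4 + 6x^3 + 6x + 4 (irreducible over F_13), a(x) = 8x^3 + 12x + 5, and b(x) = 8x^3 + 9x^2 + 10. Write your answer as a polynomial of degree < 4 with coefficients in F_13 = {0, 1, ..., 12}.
a · b ≡ 9x^3 + 10x^2 + 12x + 4 (mod f(x))

Multiply in F_13[x]: a(x)·b(x) = (8x^3 + 12x + 5)·(8x^3 + 9x^2 + 10) = 12x^6 + 7x^5 + 5x^4 + 7x^3 + 6x^2 + 3x + 11. This has degree ≥ 4, so divide by f(x) over F_13: 12x^6 + 7x^5 + 5x^4 + 7x^3 + 6x^2 + 3x + 11 = (12x^2 + 5)·(x^4 + 6x^3 + 6x + 4) + (9x^3 + 10x^2 + 12x + 4). Hence a·b ≡ 9x^3 + 10x^2 + 12x + 4 (mod f). (F_13[x]/(f) is a field with 13^4 = 28561 elements since f is irreducible of degree 4.)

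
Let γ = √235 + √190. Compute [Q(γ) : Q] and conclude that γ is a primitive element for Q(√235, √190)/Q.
[Q(γ) : Q] = 4 (equivalently, Q(γ) = Q(√235, √190))

Obviously Q(γ) ⊆ Q(√235, √190), and [Q(√235, √190):Q] = 4 (since 235, 190 are distinct squarefree integers > 1 with 44650 not a perfect square). To show equality we compute the minimal polynomial of γ. From γ = √235 + √190: γ^2 = 235 + 2√(44650) + 190 = 425 + 2√(44650), so γ^2 - 425 = 2√(44650); squaring, (γ^2 - 425)^2 = 4·44650, i.e. γ^4 - 850γ^2 + 180625 - 178600 = 0, i.e. γ^4 - 850γ^2 + 2025 = 0. So γ is a root of x^4 - 850x^2 + 2025. This polynomial is irreducible over Q: it has no rational root (each ±√235 ± √190 is irrational), and any factorization into two quadratics over Q would force √(44650) ∈ Q (pairing opposite roots) or √235, √190 ∈ Q (other pairings), all impossible. Hence [Q(γ):Q] = 4 = [Q(√235, √190):Q], so Q(γ) = Q(√235, √190).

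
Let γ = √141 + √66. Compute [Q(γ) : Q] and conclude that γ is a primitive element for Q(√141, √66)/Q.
[Q(γ) : Q] = 4 (equivalently, Q(γ) = Q(√141, √66))

Obviously Q(γ) ⊆ Q(√141, √66), and [Q(√141, √66):Q] = 4 (since 141, 66 are distinct squarefree integers > 1 with 9306 not a perfect square). To show equality we compute the minimal polynomial of γ. From γ = √141 + √66: γ^2 = 141 + 2√(9306) + 66 = 207 + 2√(9306), so γ^2 - 207 = 2√(9306); squaring, (γ^2 - 207)^2 = 4·9306, i.e. γ^4 - 414γ^2 + 42849 - 37224 = 0, i.e. γ^4 - 414γ^2 + 5625 = 0. So γ is a root of x^4 - 414x^2 + 5625. This polynomial is irreducible over Q: it has no rational root (each ±√141 ± √66 is irrational), and any factorization into two quadratics over Q would force √(9306) ∈ Q (pairing opposite roots) or √141, √66 ∈ Q (other pairings), all impossible. Hence [Q(γ):Q] = 4 = [Q(√141, √66):Q], so Q(γ) = Q(√141, √66).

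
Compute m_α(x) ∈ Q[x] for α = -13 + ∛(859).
m_α(x) = x^3 + 39x^2 + 507x + 1338

Set β = α + 13 = ∛(859), so β^3 = 859. Then (α + 13)^3 - 859 = 0, i.e. α is a root of g(x) = (x + 13)^3 - 859 = x^3 + 39x^2 + 507x + 1338. Since g(x) = h(x + 13) where h(x) = x^3 - 859, and h is irreducible over Q (because 859 is not a perfect cube, so h has no rational root, and a monic cubic with no rational root is irreducible), g is also irreducible (irreducibility is preserved under the substitution x → x + 13). Hence m_α(x) = x^3 + 39x^2 + 507x + 1338.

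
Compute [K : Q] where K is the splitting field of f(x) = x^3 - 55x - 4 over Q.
[K : Q] = 6

By the rational root test, any rational root of the monic integer polynomial f(x) = x^3 - 55x - 4 must be an integer dividing the constant term -4, i.e. one of ±{1, 2, 4}. Evaluating: f(1) = -58, f(-1) = 50, f(2) = -106, f(-2) = 98, f(4) = -160, f(-4) = 152; none is 0, so f has no rational root and is therefore irreducible over Q (a cubic with no linear factor over a field is irreducible). For an irreducible cubic, the Galois group is A_3 or S_3 according as the discriminant disc(f) = -4a^3 - 27b^2 = -4·(-55)^3 - 27·(-4)^2 = 665068 is or is not a square in Q. Here disc(f) = 665068 is not a perfect square in Q, so the Galois group of f over Q is not contained in A_3 and must be all of S_3. The splitting field has degree |S_3| = 6 over Q, so [K : Q] = 6.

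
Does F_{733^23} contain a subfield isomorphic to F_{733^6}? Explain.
No: F_{733^6} is not a subfield of F_{733^23}

F_{p^m} embeds in F_{p^n} iff m | n. Here 6 ∤ 23 (since 23 = 3·6 + 5 with remainder 5 ≠ 0), so F_{733^6} is not a subfield of F_{733^23}. Equivalently: if it were, the tower law would give 6 = [F_{733^6}:F_733] dividing [F_{733^23}:F_733] = 23, contradiction.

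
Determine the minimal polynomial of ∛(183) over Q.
m_α(x) = x^3 - 183

α satisfies α^3 = 183, so x^3 - 183 annihilates α. By the rational root test, a rational root p/q (in lowest terms) of x^3 - 183 would satisfy p^3 = 183 q^3, forcing q = 1 and p^3 = 183; but 183 is not a perfect cube, contradiction. A monic cubic over Q with no rational root is irreducible (any nontrivial factorization would include a linear factor). Hence x^3 - 183 is the minimal polynomial of α, and in particular [Q(α):Q] = 3.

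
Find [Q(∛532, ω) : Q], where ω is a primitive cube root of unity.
[Q(∛532, ω) : Q] = 6

[Q(∛532):Q] = 3 (min poly x^3 - 532, irreducible since 532 is not a perfect cube). [Q(ω):Q] = 2 (min poly x^2 + x + 1). Since Q(∛532) ⊂ R and ω ∉ R, we have ω ∉ Q(∛532), so x^2 + x + 1 remains irreducible over Q(∛532) and [Q(∛532, ω) : Q(∛532)] = 2. By the tower law, [Q(∛532, ω) : Q] = 3 · 2 = 6. (In fact Q(∛532, ω) is the splitting field of x^3 - 532 over Q.)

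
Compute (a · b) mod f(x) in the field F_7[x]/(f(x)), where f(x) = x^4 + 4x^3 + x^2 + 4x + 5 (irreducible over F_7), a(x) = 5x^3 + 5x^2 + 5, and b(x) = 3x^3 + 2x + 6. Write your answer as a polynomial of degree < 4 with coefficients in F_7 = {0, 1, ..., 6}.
a · b ≡ 5x^3 + 2x^2 + 4x + 2 (mod f(x))

Multiply in F_7[x]: a(x)·b(x) = (5x^3 + 5x^2 + 5)·(3x^3 + 2x + 6) = x^6 + x^5 + 3x^4 + 6x^3 + 2x^2 + 3x + 2. This has degree ≥ 4, so divide by f(x) over F_7: x^6 + x^5 + 3x^4 + 6x^3 + 2x^2 + 3x + 2 = (x^2 + 4x)·(x^4 + 4x^3 + x^2 + 4x + 5) + (5x^3 + 2x^2 + 4x + 2). Hence a·b ≡ 5x^3 + 2x^2 + 4x + 2 (mod f). (F_7[x]/(f) is a field with 7^4 = 2401 elements since f is irreducible of degree 4.)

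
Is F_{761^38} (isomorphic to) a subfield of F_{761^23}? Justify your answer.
No: F_{761^38} is not a subfield of F_{761^23}

F_{p^m} embeds in F_{p^n} iff m | n. Here 38 ∤ 23 (since 23 = 0·38 + 23 with remainder 23 ≠ 0), so F_{761^38} is not a subfield of F_{761^23}. Equivalently: if it were, the tower law would give 38 = [F_{761^38}:F_761] dividing [F_{761^23}:F_761] = 23, contradiction.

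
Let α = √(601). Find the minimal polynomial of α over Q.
m_α(x) = x^2 - 601

α satisfies α^2 - 601 = 0, so x^2 - 601 annihilates α. Since d = 601 is squarefree and ≠ 1, it is not a perfect square in Q, so x^2 - 601 has no rational root and is therefore irreducible over Q (a degree-2 polynomial over a field is irreducible iff it has no root). Hence m_α(x) = x^2 - 601.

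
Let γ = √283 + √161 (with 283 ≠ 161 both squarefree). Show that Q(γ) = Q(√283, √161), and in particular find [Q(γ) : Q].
[Q(γ) : Q] = 4 (equivalently, Q(γ) = Q(√283, √161))

Obviously Q(γ) ⊆ Q(√283, √161), and [Q(√283, √161):Q] = 4 (since 283, 161 are distinct squarefree integers > 1 with 45563 not a perfect square). To show equality we compute the minimal polynomial of γ. From γ = √283 + √161: γ^2 = 283 + 2√(45563) + 161 = 444 + 2√(45563), so γ^2 - 444 = 2√(45563); squaring, (γ^2 - 444)^2 = 4·45563, i.e. γ^4 - 888γ^2 + 197136 - 182252 = 0, i.e. γ^4 - 888γ^2 + 14884 = 0. So γ is a root of x^4 - 888x^2 + 14884. This polynomial is irreducible over Q: it has no rational root (each ±√283 ± √161 is irrational), and any factorization into two quadratics over Q would force √(45563) ∈ Q (pairing opposite roots) or √283, √161 ∈ Q (other pairings), all impossible. Hence [Q(γ):Q] = 4 = [Q(√283, √161):Q], so Q(γ) = Q(√283, √161).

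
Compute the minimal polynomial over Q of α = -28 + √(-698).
m_α(x) = x^2 + 56x + 1482

From α + 28 = √(-698), squaring gives (α + 28)^2 = -698, i.e. α^2 + 56α + 784 = -698, so α^2 + 56α + 1482 = 0. The discriminant of x^2 + 56x + 1482 is (56)^2 - 4·(1482) = 3136 - 5928 = -2792, and 4·(-698) is not a perfect square in Q since -698 is squarefree and ≠ 1. Hence x^2 + 56x + 1482 is irreducible over Q and is the minimal polynomial of α.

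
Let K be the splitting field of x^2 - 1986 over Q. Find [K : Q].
[K : Q] = 2

f(x) = x^2 - 1986 factors as (x - √1986)(x + √1986). The splitting field is K = Q(√1986). Since 1986 is squarefree and > 1, it is not a perfect square, so x^2 - 1986 is irreducible over Q and [Q(√1986) : Q] = 2. Hence [K : Q] = 2.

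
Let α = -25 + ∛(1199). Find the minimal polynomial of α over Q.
m_α(x) = x^3 + 75x^2 + 1875x + 14426

Set β = α + 25 = ∛(1199), so β^3 = 1199. Then (α + 25)^3 - 1199 = 0, i.e. α is a root of g(x) = (x + 25)^3 - 1199 = x^3 + 75x^2 + 1875x + 14426. Since g(x) = h(x + 25) where h(x) = x^3 - 1199, and h is irreducible over Q (because 1199 is not a perfect cube, so h has no rational root, and a monic cubic with no rational root is irreducible), g is also irreducible (irreducibility is preserved under the substitution x → x + 25). Hence m_α(x) = x^3 + 75x^2 + 1875x + 14426.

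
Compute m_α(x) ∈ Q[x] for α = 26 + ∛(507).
m_α(x) = x^3 - 78x^2 + 2028x - 18083

Set β = α - 26 = ∛(507), so β^3 = 507. Then (α - 26)^3 - 507 = 0, i.e. α is a root of g(x) = (x - 26)^3 - 507 = x^3 - 78x^2 + 2028x - 18083. Since g(x) = h(x - 26) where h(x) = x^3 - 507, and h is irreducible over Q (because 507 is not a perfect cube, so h has no rational root, and a monic cubic with no rational root is irreducible), g is also irreducible (irreducibility is preserved under the substitution x → x - 26). Hence m_α(x) = x^3 - 78x^2 + 2028x - 18083.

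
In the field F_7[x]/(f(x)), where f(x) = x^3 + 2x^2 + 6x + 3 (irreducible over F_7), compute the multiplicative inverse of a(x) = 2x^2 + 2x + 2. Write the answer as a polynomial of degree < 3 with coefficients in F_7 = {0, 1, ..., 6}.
a(x)^(-1) ≡ 6x^2 + 2x + 6 (mod f(x))

Since f is irreducible over F_7, F_7[x]/(f) is a field and a(x) ≠ 0 has an inverse. Apply the extended Euclidean algorithm to f(x) and a(x) in F_7[x]: f(x) = (4x + 4)·a(x) + (4x + 2);  a(x) = (4x + 2)·(4x + 2) + (5). The last nonzero remainder is the constant 5 = gcd(f, a) in F_7. Back-substituting through the division chain expresses 5 = s(x)·a(x) + t(x)·f(x) with s(x) ≡ 2x^2 + 3x + 2 (mod f), so (2x^2 + 3x + 2)·a(x) ≡ 5 (mod f). Multiplying by 5^(-1) ≡ 3 in F_7 gives a(x)^(-1) ≡ 3·(2x^2 + 3x + 2) ≡ 6x^2 + 2x + 6 (mod f). Check: (2x^2 + 2x + 2)·(6x^2 + 2x + 6) = 5x^4 + 2x^3 + 2x + 5 ≡ 1 (mod x^3 + 2x^2 + 6x + 3).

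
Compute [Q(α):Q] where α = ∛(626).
[Q(α):Q] = 3

The minimal polynomial of α is x^3 - 626, irreducible over Q since 626 is not a perfect cube (so x^3 - 626 has no rational root). Hence [Q(α):Q] = deg(m_α) = 3.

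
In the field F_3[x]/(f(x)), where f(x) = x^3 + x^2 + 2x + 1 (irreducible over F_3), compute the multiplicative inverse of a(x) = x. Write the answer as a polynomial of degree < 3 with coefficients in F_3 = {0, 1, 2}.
a(x)^(-1) ≡ 2x^2 + 2x + 1 (mod f(x))

Since f is irreducible over F_3, F_3[x]/(f) is a field and a(x) ≠ 0 has an inverse. Apply the extended Euclidean algorithm to f(x) and a(x) in F_3[x]: f(x) = (x^2 + x + 2)·a(x) + (1). The last nonzero remainder is the constant 1 = gcd(f, a) in F_3. Back-substituting through the division chain expresses 1 = s(x)·a(x) + t(x)·f(x) with s(x) ≡ 2x^2 + 2x + 1 (mod f), so a(x)^(-1) ≡ s(x) = 2x^2 + 2x + 1 (mod f). Check: (x)·(2x^2 + 2x + 1) = 2x^3 + 2x^2 + x ≡ 1 (mod x^3 + x^2 + 2x + 1).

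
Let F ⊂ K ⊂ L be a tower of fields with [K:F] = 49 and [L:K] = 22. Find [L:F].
[L:F] = 1078

The tower law says that for any tower of field extensions F ⊂ K ⊂ L with finite degrees, [L:F] = [L:K] · [K:F]. Here this gives [L:F] = 22 · 49 = 1078.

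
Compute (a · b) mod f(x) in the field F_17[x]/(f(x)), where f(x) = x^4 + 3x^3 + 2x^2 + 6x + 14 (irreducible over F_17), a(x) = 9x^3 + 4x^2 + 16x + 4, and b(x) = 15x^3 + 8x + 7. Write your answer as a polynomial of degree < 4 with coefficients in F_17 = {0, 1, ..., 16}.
a · b ≡ x^2 + 8x + 12 (mod f(x))

Multiply in F_17[x]: a(x)·b(x) = (9x^3 + 4x^2 + 16x + 4)·(15x^3 + 8x + 7) = 16x^6 + 9x^5 + 6x^4 + 2x^3 + 3x^2 + 8x + 11. This has degree ≥ 4, so divide by f(x) over F_17: 16x^6 + 9x^5 + 6x^4 + 2x^3 + 3x^2 + 8x + 11 = (16x^2 + 12x + 6)·(x^4 + 3x^3 + 2x^2 + 6x + 14) + (x^2 + 8x + 12). Hence a·b ≡ x^2 + 8x + 12 (mod f). (F_17[x]/(f) is a field with 17^4 = 83521 elements since f is irreducible of degree 4.)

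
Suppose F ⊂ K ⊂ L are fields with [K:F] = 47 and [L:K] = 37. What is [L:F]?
[L:F] = 1739

The tower law says that for any tower of field extensions F ⊂ K ⊂ L with finite degrees, [L:F] = [L:K] · [K:F]. Here this gives [L:F] = 37 · 47 = 1739.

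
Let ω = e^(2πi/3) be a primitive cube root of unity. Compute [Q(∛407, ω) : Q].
[Q(∛407, ω) : Q] = 6

[Q(∛407):Q] = 3 (min poly x^3 - 407, irreducible since 407 is not a perfect cube). [Q(ω):Q] = 2 (min poly x^2 + x + 1). Since Q(∛407) ⊂ R and ω ∉ R, we have ω ∉ Q(∛407), so x^2 + x + 1 remains irreducible over Q(∛407) and [Q(∛407, ω) : Q(∛407)] = 2. By the tower law, [Q(∛407, ω) : Q] = 3 · 2 = 6. (In fact Q(∛407, ω) is the splitting field of x^3 - 407 over Q.)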